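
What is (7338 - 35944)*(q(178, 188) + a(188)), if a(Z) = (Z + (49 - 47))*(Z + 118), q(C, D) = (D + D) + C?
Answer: -1679000564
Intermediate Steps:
q(C, D) = C + 2*D (q(C, D) = 2*D + C = C + 2*D)
a(Z) = (2 + Z)*(118 + Z) (a(Z) = (Z + 2)*(118 + Z) = (2 + Z)*(118 + Z))
(7338 - 35944)*(q(178, 188) + a(188)) = (7338 - 35944)*((178 + 2*188) + (236 + 188**2 + 120*188)) = -28606*((178 + 376) + (236 + 35344 + 22560)) = -28606*(554 + 58140) = -28606*58694 = -1679000564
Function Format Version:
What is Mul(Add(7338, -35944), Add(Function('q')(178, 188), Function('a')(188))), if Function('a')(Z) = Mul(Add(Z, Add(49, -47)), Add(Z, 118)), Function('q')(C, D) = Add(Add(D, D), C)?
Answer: -1679000564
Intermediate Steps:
Function('q')(C, D) = Add(C, Mul(2, D)) (Function('q')(C, D) = Add(Mul(2, D), C) = Add(C, Mul(2, D)))
Function('a')(Z) = Mul(Add(2, Z), Add(118, Z)) (Function('a')(Z) = Mul(Add(Z, 2), Add(118, Z)) = Mul(Add(2, Z), Add(118, Z)))
Mul(Add(7338, -35944), Add(Function('q')(178, 188), Function('a')(188))) = Mul(Add(7338, -35944), Add(Add(178, Mul(2, 188)), Add(236, Pow(188, 2), Mul(120, 188)))) = Mul(-28606, Add(Add(178, 376), Add(236, 35344, 22560))) = Mul(-28606, Add(554, 58140)) = Mul(-28606, 58694) = -1679000564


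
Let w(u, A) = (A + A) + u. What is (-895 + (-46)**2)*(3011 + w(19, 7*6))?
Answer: 3802194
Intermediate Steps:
w(u, A) = u + 2*A (w(u, A) = 2*A + u = u + 2*A)
(-895 + (-46)**2)*(3011 + w(19, 7*6)) = (-895 + (-46)**2)*(3011 + (19 + 2*(7*6))) = (-895 + 2116)*(3011 + (19 + 2*42)) = 1221*(3011 + (19 + 84)) = 1221*(3011 + 103) = 1221*3114 = 3802194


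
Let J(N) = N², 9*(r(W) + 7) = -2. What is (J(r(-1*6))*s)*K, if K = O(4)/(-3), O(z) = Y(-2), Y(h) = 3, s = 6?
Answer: -8450/27 ≈ -312.96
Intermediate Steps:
r(W) = -65/9 (r(W) = -7 + (⅑)*(-2) = -7 - 2/9 = -65/9)
O(z) = 3
K = -1 (K = 3/(-3) = 3*(-⅓) = -1)
(J(r(-1*6))*s)*K = ((-65/9)²*6)*(-1) = ((4225/81)*6)*(-1) = (8450/27)*(-1) = -8450/27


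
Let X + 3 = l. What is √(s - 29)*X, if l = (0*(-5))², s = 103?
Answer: -3*√74 ≈ -25.807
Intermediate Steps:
l = 0 (l = 0² = 0)
X = -3 (X = -3 + 0 = -3)
√(s - 29)*X = √(103 - 29)*(-3) = √74*(-3) = -3*√74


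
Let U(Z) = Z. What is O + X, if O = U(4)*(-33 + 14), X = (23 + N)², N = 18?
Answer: 1605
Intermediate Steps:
X = 1681 (X = (23 + 18)² = 41² = 1681)
O = -76 (O = 4*(-33 + 14) = 4*(-19) = -76)
O + X = -76 + 1681 = 1605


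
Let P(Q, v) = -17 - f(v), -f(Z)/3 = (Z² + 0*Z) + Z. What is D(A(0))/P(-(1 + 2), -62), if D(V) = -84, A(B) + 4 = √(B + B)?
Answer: -84/11329 ≈ -0.0074146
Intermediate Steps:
A(B) = -4 + √2*√B (A(B) = -4 + √(B + B) = -4 + √(2*B) = -4 + √2*√B)
f(Z) = -3*Z - 3*Z² (f(Z) = -3*((Z² + 0*Z) + Z) = -3*((Z² + 0) + Z) = -3*(Z² + Z) = -3*(Z + Z²) = -3*Z - 3*Z²)
P(Q, v) = -17 + 3*v*(1 + v) (P(Q, v) = -17 - (-3)*v*(1 + v) = -17 + 3*v*(1 + v))
D(A(0))/P(-(1 + 2), -62) = -84/(-17 + 3*(-62)*(1 - 62)) = -84/(-17 + 3*(-62)*(-61)) = -84/(-17 + 11346) = -84/11329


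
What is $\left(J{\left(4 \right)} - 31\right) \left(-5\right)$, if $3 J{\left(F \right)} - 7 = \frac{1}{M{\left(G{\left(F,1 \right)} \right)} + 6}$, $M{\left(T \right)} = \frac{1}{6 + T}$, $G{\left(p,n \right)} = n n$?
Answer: $\frac{18455}{129} \approx 143.06$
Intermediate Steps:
$G{\left(p,n \right)} = n^{2}$
$J{\left(F \right)} = \frac{308}{129}$ ($J{\left(F \right)} = \frac{7}{3} + \frac{1}{3 \left(\frac{1}{6 + 1^{2}} + 6\right)} = \frac{7}{3} + \frac{1}{3 \left(\frac{1}{6 + 1} + 6\right)} = \frac{7}{3} + \frac{1}{3 \left(\frac{1}{7} + 6\right)} = \frac{7}{3} + \frac{1}{3 \cdot \frac{43}{7}} = \frac{7}{3} + \frac{1}{3} \cdot \frac{7}{43} = \frac{7}{3} + \frac{7}{129} = \frac{308}{129}$)
$\left(J{\left(4 \right)} - 31\right) \left(-5\right) = \left(\frac{308}{129} - 31\right) \left(-5\right) = \left(- \frac{3691}{129}\right) \left(-5\right) = \frac{18455}{129}$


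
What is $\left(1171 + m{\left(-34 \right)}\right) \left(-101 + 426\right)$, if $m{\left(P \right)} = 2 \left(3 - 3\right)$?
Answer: $380575$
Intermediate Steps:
$m{\left(P \right)} = 0$ ($m{\left(P \right)} = 2 \cdot 0 = 0$)
$\left(1171 + m{\left(-34 \right)}\right) \left(-101 + 426\right) = \left(1171 + 0\right) \left(-101 + 426\right) = 1171 \cdot 325 = 380575$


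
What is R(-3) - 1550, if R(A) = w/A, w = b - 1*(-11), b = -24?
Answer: -4637/3 ≈ -1545.7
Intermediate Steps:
w = -13 (w = -24 - 1*(-11) = -24 + 11 = -13)
R(A) = -13/A
R(-3) - 1550 = -13/(-3) - 1550 = -13*(-⅓) - 1550 = 13/3 - 1550 = -4637/3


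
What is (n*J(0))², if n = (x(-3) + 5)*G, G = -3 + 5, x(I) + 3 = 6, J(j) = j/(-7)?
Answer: 0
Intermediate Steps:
J(j) = -j/7 (J(j) = j*(-⅐) = -j/7)
x(I) = 3 (x(I) = -3 + 6 = 3)
G = 2
n = 16 (n = (3 + 5)*2 = 8*2 = 16)
(n*J(0))² = (16*(-⅐*0))² = (16*0)² = 0² = 0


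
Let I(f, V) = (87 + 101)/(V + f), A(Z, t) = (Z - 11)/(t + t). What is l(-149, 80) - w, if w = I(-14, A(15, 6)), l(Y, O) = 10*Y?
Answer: -60526/41 ≈ -1476.2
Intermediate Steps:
A(Z, t) = (-11 + Z)/(2*t) (A(Z, t) = (-11 + Z)/((2*t)) = (-11 + Z)*(1/(2*t)) = (-11 + Z)/(2*t))
I(f, V) = 188/(V + f)
w = -564/41 (w = 188/((½)*(-11 + 15)/6 - 14) = 188/((½)*(⅙)*4 - 14) = 188/(⅓ - 14) = 188/(-41/3) = 188*(-3/41) = -564/41 ≈ -13.756)
l(-149, 80) - w = 10*(-149) - 1*(-564/41) = -1490 + 564/41 = -60526/41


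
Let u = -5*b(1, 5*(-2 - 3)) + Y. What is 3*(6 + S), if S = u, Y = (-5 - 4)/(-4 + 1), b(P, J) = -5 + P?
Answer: 87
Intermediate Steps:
Y = 3 (Y = -9/(-3) = -9*(-⅓) = 3)
u = 23 (u = -5*(-5 + 1) + 3 = -5*(-4) + 3 = 20 + 3 = 23)
S = 23
3*(6 + S) = 3*(6 + 23) = 3*29 = 87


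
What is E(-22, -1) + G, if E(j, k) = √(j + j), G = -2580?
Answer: -2580 + 2*I*√11 ≈ -2580.0 + 6.6332*I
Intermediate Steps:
E(j, k) = √2*√j (E(j, k) = √(2*j) = √2*√j)
E(-22, -1) + G = √2*√(-22) - 2580 = √2*(I*√22) - 2580 = 2*I*√11 - 2580 = -2580 + 2*I*√11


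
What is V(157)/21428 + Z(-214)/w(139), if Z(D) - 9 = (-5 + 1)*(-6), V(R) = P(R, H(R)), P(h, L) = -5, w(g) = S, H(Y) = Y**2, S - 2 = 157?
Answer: 235443/1135684 ≈ 0.20731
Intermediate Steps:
S = 159 (S = 2 + 157 = 159)
w(g) = 159
V(R) = -5
Z(D) = 33 (Z(D) = 9 + (-5 + 1)*(-6) = 9 - 4*(-6) = 9 + 24 = 33)
V(157)/21428 + Z(-214)/w(139) = -5/21428 + 33/159 = -5*1/21428 + 33*(1/159) = -5/21428 + 11/53 = 235443/1135684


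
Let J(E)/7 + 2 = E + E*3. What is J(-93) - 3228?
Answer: -5846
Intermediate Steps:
J(E) = -14 + 28*E (J(E) = -14 + 7*(E + E*3) = -14 + 7*(E + 3*E) = -14 + 7*(4*E) = -14 + 28*E)
J(-93) - 3228 = (-14 + 28*(-93)) - 3228 = (-14 - 2604) - 3228 = -2618 - 3228 = -5846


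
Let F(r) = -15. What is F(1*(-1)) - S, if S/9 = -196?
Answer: 1749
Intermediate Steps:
S = -1764 (S = 9*(-196) = -1764)
F(1*(-1)) - S = -15 - 1*(-1764) = -15 + 1764 = 1749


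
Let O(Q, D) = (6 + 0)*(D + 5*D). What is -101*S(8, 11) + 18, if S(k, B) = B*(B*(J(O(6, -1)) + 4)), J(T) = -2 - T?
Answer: -464380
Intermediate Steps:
O(Q, D) = 36*D (O(Q, D) = 6*(6*D) = 36*D)
S(k, B) = 38*B**2 (S(k, B) = B*(B*((-2 - 36*(-1)) + 4)) = B*(B*((-2 - 1*(-36)) + 4)) = B*(B*((-2 + 36) + 4)) = B*(B*(34 + 4)) = B*(B*38) = B*(38*B) = 38*B**2)
-101*S(8, 11) + 18 = -3838*11**2 + 18 = -3838*121 + 18 = -101*4598 + 18 = -464398 + 18 = -464380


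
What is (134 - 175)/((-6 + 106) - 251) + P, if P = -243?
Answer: -36652/151 ≈ -242.73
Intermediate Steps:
(134 - 175)/((-6 + 106) - 251) + P = (134 - 175)/((-6 + 106) - 251) - 243 = -41/(100 - 251) - 243 = -41/(-151) - 243 = -41*(-1/151) - 243 = 41/151 - 243 = -36652/151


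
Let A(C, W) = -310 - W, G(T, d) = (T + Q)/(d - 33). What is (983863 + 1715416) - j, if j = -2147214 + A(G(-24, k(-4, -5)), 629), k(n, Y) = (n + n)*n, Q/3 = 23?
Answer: 4847432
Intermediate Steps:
Q = 69 (Q = 3*23 = 69)
k(n, Y) = 2*n² (k(n, Y) = (2*n)*n = 2*n²)
G(T, d) = (69 + T)/(-33 + d) (G(T, d) = (T + 69)/(d - 33) = (69 + T)/(-33 + d))
j = -2148153 (j = -2147214 + (-310 - 1*629) = -2147214 + (-310 - 629) = -2147214 - 939 = -2148153)
(983863 + 1715416) - j = (983863 + 1715416) - 1*(-2148153) = 2699279 + 2148153 = 4847432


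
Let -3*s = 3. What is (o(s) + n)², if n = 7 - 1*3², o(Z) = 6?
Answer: 16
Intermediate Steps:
s = -1 (s = -⅓*3 = -1)
n = -2 (n = 7 - 1*9 = 7 - 9 = -2)
(o(s) + n)² = (6 - 2)² = 4² = 16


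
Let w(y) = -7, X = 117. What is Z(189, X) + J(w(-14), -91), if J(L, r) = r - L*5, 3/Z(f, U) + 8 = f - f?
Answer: -451/8 ≈ -56.375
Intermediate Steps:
Z(f, U) = -3/8 (Z(f, U) = 3/(-8 + (f - f)) = 3/(-8 + 0) = 3/(-8) = 3*(-⅛) = -3/8)
J(L, r) = r - 5*L
Z(189, X) + J(w(-14), -91) = -3/8 + (-91 - 5*(-7)) = -3/8 + (-91 + 35) = -3/8 - 56 = -451/8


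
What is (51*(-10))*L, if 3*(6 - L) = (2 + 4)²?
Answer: 3060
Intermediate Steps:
L = -6 (L = 6 - (2 + 4)²/3 = 6 - ⅓*6² = 6 - ⅓*36 = 6 - 12 = -6)
(51*(-10))*L = (51*(-10))*(-6) = -510*(-6) = 3060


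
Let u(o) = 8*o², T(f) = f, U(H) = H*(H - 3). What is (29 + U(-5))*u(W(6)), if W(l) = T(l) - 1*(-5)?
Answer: 66792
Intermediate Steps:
U(H) = H*(-3 + H)
W(l) = 5 + l (W(l) = l - 1*(-5) = l + 5 = 5 + l)
(29 + U(-5))*u(W(6)) = (29 - 5*(-3 - 5))*(8*(5 + 6)²) = (29 - 5*(-8))*(8*11²) = (29 + 40)*(8*121) = 69*968 = 66792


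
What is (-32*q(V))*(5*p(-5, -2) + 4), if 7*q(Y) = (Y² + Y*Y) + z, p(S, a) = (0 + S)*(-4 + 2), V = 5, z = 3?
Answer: -91584/7 ≈ -13083.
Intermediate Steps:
p(S, a) = -2*S (p(S, a) = S*(-2) = -2*S)
q(Y) = 3/7 + 2*Y²/7 (q(Y) = ((Y² + Y*Y) + 3)/7 = ((Y² + Y²) + 3)/7 = (2*Y² + 3)/7 = (3 + 2*Y²)/7 = 3/7 + 2*Y²/7)
(-32*q(V))*(5*p(-5, -2) + 4) = (-32*(3/7 + (2/7)*5²))*(5*(-2*(-5)) + 4) = (-32*(3/7 + (2/7)*25))*(5*10 + 4) = (-32*(3/7 + 50/7))*(50 + 4) = -32*53/7*54 = -1696/7*54 = -91584/7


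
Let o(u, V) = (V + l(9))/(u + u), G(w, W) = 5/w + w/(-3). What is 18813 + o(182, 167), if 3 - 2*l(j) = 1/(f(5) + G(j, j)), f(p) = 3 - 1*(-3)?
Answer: 438278423/23296 ≈ 18813.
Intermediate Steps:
G(w, W) = 5/w - w/3 (G(w, W) = 5/w + w*(-⅓) = 5/w - w/3)
f(p) = 6 (f(p) = 3 + 3 = 6)
l(j) = 3/2 - 1/(2*(6 + 5/j - j/3)) (l(j) = 3/2 - 1/(2*(6 + (5/j - j/3))) = 3/2 - 1/(2*(6 + 5/j - j/3)))
o(u, V) = (87/64 + V)/(2*u) (o(u, V) = (V + 3*(15 - 1*9² + 17*9)/(2*(15 + 9*(18 - 1*9))))/(u + u) = (V + 3*(15 - 1*81 + 153)/(2*(15 + 9*(18 - 9))))/((2*u)) = (V + 3*(15 - 81 + 153)/(2*(15 + 9*9)))*(1/(2*u)) = (V + (3/2)*87/(15 + 81))*(1/(2*u)) = (V + (3/2)*87/96)*(1/(2*u)) = (V + (3/2)*(1/96)*87)*(1/(2*u)) = (V + 87/64)*(1/(2*u)) = (87/64 + V)*(1/(2*u)) = (87/64 + V)/(2*u))
18813 + o(182, 167) = 18813 + (1/128)*(87 + 64*167)/182 = 18813 + (1/128)*(1/182)*(87 + 10688) = 18813 + (1/128)*(1/182)*10775 = 18813 + 10775/23296 = 438278423/23296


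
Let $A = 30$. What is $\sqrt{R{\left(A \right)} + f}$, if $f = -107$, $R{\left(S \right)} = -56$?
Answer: $i \sqrt{163} \approx 12.767 i$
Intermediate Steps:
$\sqrt{R{\left(A \right)} + f} = \sqrt{-56 - 107} = \sqrt{-163} = i \sqrt{163}$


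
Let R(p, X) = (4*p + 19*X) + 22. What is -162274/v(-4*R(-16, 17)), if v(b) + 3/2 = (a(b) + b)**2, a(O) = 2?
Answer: -324548/2517765 ≈ -0.12890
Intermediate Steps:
R(p, X) = 22 + 4*p + 19*X
v(b) = -3/2 + (2 + b)**2
-162274/v(-4*R(-16, 17)) = -162274/(-3/2 + (2 - 4*(22 + 4*(-16) + 19*17))**2) = -162274/(-3/2 + (2 - 4*(22 - 64 + 323))**2) = -162274/(-3/2 + (2 - 4*281)**2) = -162274/(-3/2 + (2 - 1124)**2) = -162274/(-3/2 + (-1122)**2) = -162274/(-3/2 + 1258884) = -162274/2517765/2 = -162274*2/2517765 = -324548/2517765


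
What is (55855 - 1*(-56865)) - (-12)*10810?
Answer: 242440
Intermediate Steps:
(55855 - 1*(-56865)) - (-12)*10810 = (55855 + 56865) - 1*(-129720) = 112720 + 129720 = 242440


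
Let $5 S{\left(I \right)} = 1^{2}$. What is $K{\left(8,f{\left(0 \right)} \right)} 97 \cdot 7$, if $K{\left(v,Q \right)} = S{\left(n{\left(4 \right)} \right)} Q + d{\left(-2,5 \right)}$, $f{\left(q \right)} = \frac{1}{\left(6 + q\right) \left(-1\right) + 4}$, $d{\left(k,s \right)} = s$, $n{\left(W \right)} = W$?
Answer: $\frac{33271}{10} \approx 3327.1$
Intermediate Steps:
$S{\left(I \right)} = \frac{1}{5}$ ($S{\left(I \right)} = \frac{1^{2}}{5} = \frac{1}{5} \cdot 1 = \frac{1}{5}$)
$f{\left(q \right)} = \frac{1}{-2 - q}$ ($f{\left(q \right)} = \frac{1}{\left(-6 - q\right) + 4} = \frac{1}{-2 - q}$)
$K{\left(v,Q \right)} = 5 + \frac{Q}{5}$ ($K{\left(v,Q \right)} = \frac{Q}{5} + 5 = 5 + \frac{Q}{5}$)
$K{\left(8,f{\left(0 \right)} \right)} 97 \cdot 7 = \left(5 + \frac{\left(-1\right) \frac{1}{2 + 0}}{5}\right) 97 \cdot 7 = \left(5 + \frac{\left(-1\right) \frac{1}{2}}{5}\right) 97 \cdot 7 = \left(5 + \frac{1}{5} \left(- \frac{1}{2}\right)\right) 97 \cdot 7 = \left(5 - \frac{1}{10}\right) 97 \cdot 7 = \frac{49}{10} \cdot 97 \cdot 7 = \frac{4753}{10} \cdot 7 = \frac{33271}{10}$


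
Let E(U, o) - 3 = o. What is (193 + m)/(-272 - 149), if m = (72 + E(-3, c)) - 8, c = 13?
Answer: -273/421 ≈ -0.64846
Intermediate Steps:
E(U, o) = 3 + o
m = 80 (m = (72 + (3 + 13)) - 8 = (72 + 16) - 8 = 88 - 8 = 80)
(193 + m)/(-272 - 149) = (193 + 80)/(-272 - 149) = 273/(-421) = 273*(-1/421) = -273/421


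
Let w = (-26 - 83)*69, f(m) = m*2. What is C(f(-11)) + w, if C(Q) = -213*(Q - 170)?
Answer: 33375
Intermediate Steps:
f(m) = 2*m
w = -7521 (w = -109*69 = -7521)
C(Q) = 36210 - 213*Q (C(Q) = -213*(-170 + Q) = 36210 - 213*Q)
C(f(-11)) + w = (36210 - 426*(-11)) - 7521 = (36210 - 213*(-22)) - 7521 = (36210 + 4686) - 7521 = 40896 - 7521 = 33375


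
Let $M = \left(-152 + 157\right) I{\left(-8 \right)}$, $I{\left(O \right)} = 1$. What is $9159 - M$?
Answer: $9154$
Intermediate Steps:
$M = 5$ ($M = \left(-152 + 157\right) 1 = 5 \cdot 1 = 5$)
$9159 - M = 9159 - 5 = 9154$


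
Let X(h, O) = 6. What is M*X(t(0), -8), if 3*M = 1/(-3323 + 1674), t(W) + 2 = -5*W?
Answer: -2/1649 ≈ -0.0012129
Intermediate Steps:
t(W) = -2 - 5*W
M = -1/4947 (M = 1/(3*(-3323 + 1674)) = (1/3)/(-1649) = (1/3)*(-1/1649) = -1/4947 ≈ -0.00020214)
M*X(t(0), -8) = -1/4947*6 = -2/1649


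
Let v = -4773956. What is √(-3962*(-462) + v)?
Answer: 2*I*√735878 ≈ 1715.7*I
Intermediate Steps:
√(-3962*(-462) + v) = √(-3962*(-462) - 4773956) = √(1830444 - 4773956) = √(-2943512) = 2*I*√735878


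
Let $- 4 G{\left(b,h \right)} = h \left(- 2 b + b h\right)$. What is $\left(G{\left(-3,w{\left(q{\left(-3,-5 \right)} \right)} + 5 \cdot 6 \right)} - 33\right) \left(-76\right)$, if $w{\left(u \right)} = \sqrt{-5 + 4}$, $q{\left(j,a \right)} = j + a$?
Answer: $-45315 - 3306 i \approx -45315.0 - 3306.0 i$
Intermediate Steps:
$q{\left(j,a \right)} = a + j$
$w{\left(u \right)} = i$ ($w{\left(u \right)} = \sqrt{-1} = i$)
$G{\left(b,h \right)} = - \frac{h \left(- 2 b + b h\right)}{4}$
$\left(G{\left(-3,w{\left(q{\left(-3,-5 \right)} \right)} + 5 \cdot 6 \right)} - 33\right) \left(-76\right) = \left(\frac{1}{4} \left(-3\right) \left(i + 5 \cdot 6\right) \left(2 - \left(i + 5 \cdot 6\right)\right) - 33\right) \left(-76\right) = \left(\frac{1}{4} \left(-3\right) \left(i + 30\right) \left(2 - \left(i + 30\right)\right) - 33\right) \left(-76\right) = \left(\frac{1}{4} \left(-3\right) \left(30 + i\right) \left(2 - \left(30 + i\right)\right) - 33\right) \left(-76\right) = \left(\frac{1}{4} \left(-3\right) \left(30 + i\right) \left(-28 - i\right) - 33\right) \left(-76\right) = \left(- \frac{3 \left(-28 - i\right) \left(30 + i\right)}{4} - 33\right) \left(-76\right) = \left(-33 - \frac{3 \left(-28 - i\right) \left(30 + i\right)}{4}\right) \left(-76\right) = 2508 + 57 \left(-28 - i\right) \left(30 + i\right)$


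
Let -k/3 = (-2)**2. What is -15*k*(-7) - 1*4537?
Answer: -5797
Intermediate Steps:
k = -12 (k = -3*(-2)**2 = -3*4 = -12)
-15*k*(-7) - 1*4537 = -15*(-12)*(-7) - 1*4537 = 180*(-7) - 4537 = -1260 - 4537 = -5797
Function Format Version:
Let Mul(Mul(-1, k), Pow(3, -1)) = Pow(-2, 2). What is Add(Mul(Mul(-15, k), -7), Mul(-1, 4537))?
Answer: -5797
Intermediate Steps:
k = -12 (k = Mul(-3, Pow(-2, 2)) = Mul(-3, 4) = -12)
Add(Mul(Mul(-15, k), -7), Mul(-1, 4537)) = Add(Mul(Mul(-15, -12), -7), Mul(-1, 4537)) = Add(Mul(180, -7), -4537) = Add(-1260, -4537) = -5797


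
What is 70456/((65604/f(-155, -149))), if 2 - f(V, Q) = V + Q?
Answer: 1796628/5467 ≈ 328.63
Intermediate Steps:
f(V, Q) = 2 - Q - V (f(V, Q) = 2 - (V + Q) = 2 - (Q + V) = 2 + (-Q - V) = 2 - Q - V)
70456/((65604/f(-155, -149))) = 70456/((65604/(2 - 1*(-149) - 1*(-155)))) = 70456/((65604/(2 + 149 + 155))) = 70456/((65604/306)) = 70456/((65604*(1/306))) = 70456/(10934/51) = 70456*(51/10934) = 1796628/5467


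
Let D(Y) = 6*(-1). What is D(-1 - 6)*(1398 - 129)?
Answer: -7614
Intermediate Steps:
D(Y) = -6
D(-1 - 6)*(1398 - 129) = -6*(1398 - 129) = -6*1269 = -7614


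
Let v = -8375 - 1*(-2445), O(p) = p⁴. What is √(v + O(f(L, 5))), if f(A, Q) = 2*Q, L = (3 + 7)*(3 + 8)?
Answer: √4070 ≈ 63.797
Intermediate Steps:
L = 110 (L = 10*11 = 110)
v = -5930 (v = -8375 + 2445 = -5930)
√(v + O(f(L, 5))) = √(-5930 + (2*5)⁴) = √(-5930 + 10⁴) = √(-5930 + 10000) = √4070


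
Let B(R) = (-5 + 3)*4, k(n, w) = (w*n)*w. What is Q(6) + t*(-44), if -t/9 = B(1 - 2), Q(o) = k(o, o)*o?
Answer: -1872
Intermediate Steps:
k(n, w) = n*w² (k(n, w) = (n*w)*w = n*w²)
B(R) = -8 (B(R) = -2*4 = -8)
Q(o) = o⁴ (Q(o) = (o*o²)*o = o³*o = o⁴)
t = 72 (t = -9*(-8) = 72)
Q(6) + t*(-44) = 6⁴ + 72*(-44) = 1296 - 3168 = -1872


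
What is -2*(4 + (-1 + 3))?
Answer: -12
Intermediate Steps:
-2*(4 + (-1 + 3)) = -2*(4 + 2) = -2*6 = -12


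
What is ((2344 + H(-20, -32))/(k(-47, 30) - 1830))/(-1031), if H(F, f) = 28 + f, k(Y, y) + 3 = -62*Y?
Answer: -2340/1114511 ≈ -0.0020996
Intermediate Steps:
k(Y, y) = -3 - 62*Y
((2344 + H(-20, -32))/(k(-47, 30) - 1830))/(-1031) = ((2344 + (28 - 32))/((-3 - 62*(-47)) - 1830))/(-1031) = ((2344 - 4)/((-3 + 2914) - 1830))*(-1/1031) = (2340/(2911 - 1830))*(-1/1031) = (2340/1081)*(-1/1031) = -2340/1114511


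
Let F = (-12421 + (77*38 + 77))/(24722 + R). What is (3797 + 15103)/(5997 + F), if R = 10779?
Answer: 670968900/212890079 ≈ 3.1517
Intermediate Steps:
F = -9418/35501 (F = (-12421 + (77*38 + 77))/(24722 + 10779) = (-12421 + (2926 + 77))/35501 = (-12421 + 3003)*(1/35501) = -9418*1/35501 = -9418/35501 ≈ -0.26529)
(3797 + 15103)/(5997 + F) = (3797 + 15103)/(5997 - 9418/35501) = 18900/(212890079/35501) = 18900*(35501/212890079) = 670968900/212890079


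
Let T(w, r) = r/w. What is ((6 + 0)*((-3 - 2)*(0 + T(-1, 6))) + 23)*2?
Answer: 406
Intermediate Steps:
((6 + 0)*((-3 - 2)*(0 + T(-1, 6))) + 23)*2 = ((6 + 0)*((-3 - 2)*(0 + 6/(-1))) + 23)*2 = (6*(-5*(0 + 6*(-1))) + 23)*2 = (6*(-5*(0 - 6)) + 23)*2 = (6*(-5*(-6)) + 23)*2 = (6*30 + 23)*2 = (180 + 23)*2 = 203*2 = 406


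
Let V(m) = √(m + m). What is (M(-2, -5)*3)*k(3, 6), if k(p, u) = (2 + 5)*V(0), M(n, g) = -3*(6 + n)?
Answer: 0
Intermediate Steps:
M(n, g) = -18 - 3*n
V(m) = √2*√m (V(m) = √(2*m) = √2*√m)
k(p, u) = 0 (k(p, u) = (2 + 5)*(√2*√0) = 7*(√2*0) = 7*0 = 0)
(M(-2, -5)*3)*k(3, 6) = ((-18 - 3*(-2))*3)*0 = ((-18 + 6)*3)*0 = -12*3*0 = -36*0 = 0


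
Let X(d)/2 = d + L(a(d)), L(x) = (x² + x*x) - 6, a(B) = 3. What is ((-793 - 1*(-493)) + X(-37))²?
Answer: 122500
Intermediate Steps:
L(x) = -6 + 2*x² (L(x) = (x² + x²) - 6 = 2*x² - 6 = -6 + 2*x²)
X(d) = 24 + 2*d (X(d) = 2*(d + (-6 + 2*3²)) = 2*(d + (-6 + 2*9)) = 2*(d + (-6 + 18)) = 2*(d + 12) = 2*(12 + d) = 24 + 2*d)
((-793 - 1*(-493)) + X(-37))² = ((-793 - 1*(-493)) + (24 + 2*(-37)))² = ((-793 + 493) + (24 - 74))² = (-300 - 50)² = (-350)² = 122500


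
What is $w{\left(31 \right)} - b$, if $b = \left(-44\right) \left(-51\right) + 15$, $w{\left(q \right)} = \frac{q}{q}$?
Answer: $-2258$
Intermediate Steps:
$w{\left(q \right)} = 1$
$b = 2259$ ($b = 2244 + 15 = 2259$)
$w{\left(31 \right)} - b = 1 - 2259 = -2258$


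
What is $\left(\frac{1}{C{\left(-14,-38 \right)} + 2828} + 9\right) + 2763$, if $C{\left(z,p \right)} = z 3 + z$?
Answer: $\frac{7683985}{2772} \approx 2772.0$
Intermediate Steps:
$C{\left(z,p \right)} = 4 z$ ($C{\left(z,p \right)} = 3 z + z = 4 z$)
$\left(\frac{1}{C{\left(-14,-38 \right)} + 2828} + 9\right) + 2763 = \left(\frac{1}{4 \left(-14\right) + 2828} + 9\right) + 2763 = \left(\frac{1}{-56 + 2828} + 9\right) + 2763 = \left(\frac{1}{2772} + 9\right) + 2763 = \frac{24949}{2772} + 2763 = \frac{7683985}{2772}$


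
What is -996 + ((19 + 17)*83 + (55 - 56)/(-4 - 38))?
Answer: 83665/42 ≈ 1992.0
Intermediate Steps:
-996 + ((19 + 17)*83 + (55 - 56)/(-4 - 38)) = -996 + (36*83 - 1/(-42)) = -996 + (2988 - 1*(-1/42)) = -996 + (2988 + 1/42) = -996 + 125497/42 = 83665/42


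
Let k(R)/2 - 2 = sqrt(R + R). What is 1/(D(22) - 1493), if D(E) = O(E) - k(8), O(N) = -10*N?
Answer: -1/1725 ≈ -0.00057971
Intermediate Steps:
k(R) = 4 + 2*sqrt(2)*sqrt(R) (k(R) = 4 + 2*sqrt(R + R) = 4 + 2*sqrt(2*R) = 4 + 2*(sqrt(2)*sqrt(R)) = 4 + 2*sqrt(2)*sqrt(R))
D(E) = -12 - 10*E (D(E) = -10*E - (4 + 2*sqrt(2)*sqrt(8)) = -10*E - (4 + 2*sqrt(2)*(2*sqrt(2))) = -10*E - (4 + 8) = -10*E - 1*12 = -10*E - 12 = -12 - 10*E)
1/(D(22) - 1493) = 1/((-12 - 10*22) - 1493) = 1/((-12 - 220) - 1493) = 1/(-232 - 1493) = 1/(-1725) = -1/1725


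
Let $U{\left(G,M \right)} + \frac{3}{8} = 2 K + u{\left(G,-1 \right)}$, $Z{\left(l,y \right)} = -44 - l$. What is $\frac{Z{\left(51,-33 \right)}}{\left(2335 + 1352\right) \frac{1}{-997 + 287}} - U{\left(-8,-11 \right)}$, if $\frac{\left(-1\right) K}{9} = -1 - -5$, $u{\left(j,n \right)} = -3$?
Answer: $\frac{2762861}{29496} \approx 93.669$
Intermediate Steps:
$K = -36$ ($K = - 9 \left(-1 - -5\right) = - 9 \left(-1 + 5\right) = \left(-9\right) 4 = -36$)
$U{\left(G,M \right)} = - \frac{603}{8}$ ($U{\left(G,M \right)} = - \frac{3}{8} + \left(2 \left(-36\right) - 3\right) = - \frac{3}{8} - 75 = - \frac{603}{8}$)
$\frac{Z{\left(51,-33 \right)}}{\left(2335 + 1352\right) \frac{1}{-997 + 287}} - U{\left(-8,-11 \right)} = \frac{-44 - 51}{\left(2335 + 1352\right) \frac{1}{-997 + 287}} - - \frac{603}{8} = \frac{-44 - 51}{3687 \frac{1}{-710}} + \frac{603}{8} = - \frac{95}{3687 \left(- \frac{1}{710}\right)} + \frac{603}{8} = - \frac{95}{- \frac{3687}{710}} + \frac{603}{8} = \left(-95\right) \left(- \frac{710}{3687}\right) + \frac{603}{8} = \frac{67450}{3687} + \frac{603}{8} = \frac{2762861}{29496}$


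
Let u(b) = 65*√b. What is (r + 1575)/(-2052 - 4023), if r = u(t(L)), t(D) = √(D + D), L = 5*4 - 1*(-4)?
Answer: -7/27 - 26*3^(¼)/1215 ≈ -0.28742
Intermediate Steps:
L = 24 (L = 20 + 4 = 24)
t(D) = √2*√D (t(D) = √(2*D) = √2*√D)
r = 130*3^(¼) (r = 65*√(√2*√24) = 65*√(√2*(2*√6)) = 65*√(4*√3) = 65*(2*3^(¼)) = 130*3^(¼) ≈ 171.09)
(r + 1575)/(-2052 - 4023) = (130*3^(¼) + 1575)/(-2052 - 4023) = (1575 + 130*3^(¼))/(-6075) = (1575 + 130*3^(¼))*(-1/6075) = -7/27 - 26*3^(¼)/1215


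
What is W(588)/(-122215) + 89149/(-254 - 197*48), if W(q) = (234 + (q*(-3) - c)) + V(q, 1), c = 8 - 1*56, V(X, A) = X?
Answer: -2177332859/237341530 ≈ -9.1738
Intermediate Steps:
c = -48 (c = 8 - 56 = -48)
W(q) = 282 - 2*q (W(q) = (234 + (q*(-3) - 1*(-48))) + q = (234 + (-3*q + 48)) + q = (234 + (48 - 3*q)) + q = (282 - 3*q) + q = 282 - 2*q)
W(588)/(-122215) + 89149/(-254 - 197*48) = (282 - 2*588)/(-122215) + 89149/(-254 - 197*48) = (282 - 1176)*(-1/122215) + 89149/(-254 - 9456) = -894*(-1/122215) + 89149/(-9710) = 894/122215 + 89149*(-1/9710) = 894/122215 - 89149/9710 = -2177332859/237341530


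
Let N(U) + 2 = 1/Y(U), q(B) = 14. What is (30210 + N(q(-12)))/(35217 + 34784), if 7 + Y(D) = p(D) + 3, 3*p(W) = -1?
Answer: 392701/910013 ≈ 0.43153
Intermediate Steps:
p(W) = -1/3 (p(W) = (1/3)*(-1) = -1/3)
Y(D) = -13/3 (Y(D) = -7 + (-1/3 + 3) = -7 + 8/3 = -13/3)
N(U) = -29/13 (N(U) = -2 + 1/(-13/3) = -2 - 3/13 = -29/13)
(30210 + N(q(-12)))/(35217 + 34784) = (30210 - 29/13)/(35217 + 34784) = (392701/13)/70001 = (392701/13)*(1/70001) = 392701/910013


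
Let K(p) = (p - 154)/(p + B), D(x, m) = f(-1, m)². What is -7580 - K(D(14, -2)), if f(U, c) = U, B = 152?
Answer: -7579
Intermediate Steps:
D(x, m) = 1 (D(x, m) = (-1)² = 1)
K(p) = (-154 + p)/(152 + p) (K(p) = (p - 154)/(p + 152) = (-154 + p)/(152 + p))
-7580 - K(D(14, -2)) = -7580 - (-154 + 1)/(152 + 1) = -7580 - (-153)/153 = -7580 - 1*(-1) = -7580 + 1 = -7579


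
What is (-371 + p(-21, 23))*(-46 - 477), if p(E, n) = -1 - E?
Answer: 183573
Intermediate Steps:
(-371 + p(-21, 23))*(-46 - 477) = (-371 + (-1 - 1*(-21)))*(-46 - 477) = (-371 + (-1 + 21))*(-523) = (-371 + 20)*(-523) = -351*(-523) = 183573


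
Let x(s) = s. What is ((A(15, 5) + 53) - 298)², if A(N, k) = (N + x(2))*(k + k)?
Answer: 5625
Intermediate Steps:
A(N, k) = 2*k*(2 + N) (A(N, k) = (N + 2)*(k + k) = (2 + N)*(2*k) = 2*k*(2 + N))
((A(15, 5) + 53) - 298)² = ((2*5*(2 + 15) + 53) - 298)² = ((2*5*17 + 53) - 298)² = ((170 + 53) - 298)² = (223 - 298)² = (-75)² = 5625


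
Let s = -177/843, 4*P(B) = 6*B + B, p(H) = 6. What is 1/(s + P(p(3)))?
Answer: 562/5783 ≈ 0.097181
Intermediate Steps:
P(B) = 7*B/4 (P(B) = (6*B + B)/4 = (7*B)/4 = 7*B/4)
s = -59/281 (s = -177*1/843 = -59/281 ≈ -0.20996)
1/(s + P(p(3))) = 1/(-59/281 + (7/4)*6) = 1/(-59/281 + 21/2) = 1/(5783/562) = 562/5783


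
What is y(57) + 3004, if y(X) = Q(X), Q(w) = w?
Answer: 3061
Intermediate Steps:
y(X) = X
y(57) + 3004 = 57 + 3004 = 3061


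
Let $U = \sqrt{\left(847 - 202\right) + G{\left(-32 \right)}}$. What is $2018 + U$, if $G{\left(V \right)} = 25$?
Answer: $2018 + \sqrt{670} \approx 2043.9$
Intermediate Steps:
$U = \sqrt{670}$ ($U = \sqrt{\left(847 - 202\right) + 25} = \sqrt{645 + 25} = \sqrt{670} \approx 25.884$)
$2018 + U = 2018 + \sqrt{670}$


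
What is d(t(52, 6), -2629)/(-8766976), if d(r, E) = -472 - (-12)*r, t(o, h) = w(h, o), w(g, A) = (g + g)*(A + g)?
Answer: -985/1095872 ≈ -0.00089883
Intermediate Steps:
w(g, A) = 2*g*(A + g) (w(g, A) = (2*g)*(A + g) = 2*g*(A + g))
t(o, h) = 2*h*(h + o) (t(o, h) = 2*h*(o + h) = 2*h*(h + o))
d(r, E) = -472 + 12*r
d(t(52, 6), -2629)/(-8766976) = (-472 + 12*(2*6*(6 + 52)))/(-8766976) = (-472 + 12*(2*6*58))*(-1/8766976) = (-472 + 12*696)*(-1/8766976) = (-472 + 8352)*(-1/8766976) = 7880*(-1/8766976) = -985/1095872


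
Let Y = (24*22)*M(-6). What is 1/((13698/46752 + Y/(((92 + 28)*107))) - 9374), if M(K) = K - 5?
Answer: -4168720/39078245539 ≈ -0.00010668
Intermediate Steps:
M(K) = -5 + K
Y = -5808 (Y = (24*22)*(-5 - 6) = 528*(-11) = -5808)
1/((13698/46752 + Y/(((92 + 28)*107))) - 9374) = 1/((13698/46752 - 5808*1/(107*(92 + 28))) - 9374) = 1/((13698*(1/46752) - 5808/(120*107)) - 9374) = 1/((2283/7792 - 5808/12840) - 9374) = 1/((2283/7792 - 5808*1/12840) - 9374) = 1/((2283/7792 - 242/535) - 9374) = 1/(-664259/4168720 - 9374) = 1/(-39078245539/4168720) = -4168720/39078245539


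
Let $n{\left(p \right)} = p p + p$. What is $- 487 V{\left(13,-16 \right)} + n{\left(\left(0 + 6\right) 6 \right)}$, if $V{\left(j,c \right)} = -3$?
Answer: $2793$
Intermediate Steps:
$n{\left(p \right)} = p + p^{2}$ ($n{\left(p \right)} = p^{2} + p = p + p^{2}$)
$- 487 V{\left(13,-16 \right)} + n{\left(\left(0 + 6\right) 6 \right)} = \left(-487\right) \left(-3\right) + \left(0 + 6\right) 6 \left(1 + \left(0 + 6\right) 6\right) = 1461 + 6 \cdot 6 \left(1 + 6 \cdot 6\right) = 1461 + 36 \left(1 + 36\right) = 1461 + 36 \cdot 37 = 1461 + 1332 = 2793$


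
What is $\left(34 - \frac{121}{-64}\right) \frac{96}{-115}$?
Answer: $- \frac{6891}{230} \approx -29.961$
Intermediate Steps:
$\left(34 - \frac{121}{-64}\right) \frac{96}{-115} = \left(34 - - \frac{121}{64}\right) 96 \left(- \frac{1}{115}\right) = \left(34 + \frac{121}{64}\right) \left(- \frac{96}{115}\right) = \frac{2297}{64} \left(- \frac{96}{115}\right) = - \frac{6891}{230}$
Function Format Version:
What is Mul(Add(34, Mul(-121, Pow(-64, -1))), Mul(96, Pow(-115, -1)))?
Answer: Rational(-6891, 230) ≈ -29.961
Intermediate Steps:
Mul(Add(34, Mul(-121, Pow(-64, -1))), Mul(96, Pow(-115, -1))) = Mul(Add(34, Mul(-121, Rational(-1, 64))), Mul(96, Rational(-1, 115))) = Mul(Add(34, Rational(121, 64)), Rational(-96, 115)) = Mul(Rational(2297, 64), Rational(-96, 115)) = Rational(-6891, 230)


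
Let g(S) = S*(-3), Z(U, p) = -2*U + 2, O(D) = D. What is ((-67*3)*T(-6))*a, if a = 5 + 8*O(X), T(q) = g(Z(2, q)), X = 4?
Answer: -44622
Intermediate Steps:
Z(U, p) = 2 - 2*U
g(S) = -3*S
T(q) = 6 (T(q) = -3*(2 - 2*2) = -3*(2 - 4) = -3*(-2) = 6)
a = 37 (a = 5 + 8*4 = 5 + 32 = 37)
((-67*3)*T(-6))*a = (-67*3*6)*37 = -201*6*37 = -1206*37 = -44622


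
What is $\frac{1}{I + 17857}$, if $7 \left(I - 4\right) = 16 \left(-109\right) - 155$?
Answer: $\frac{7}{123128} \approx 5.6851 \cdot 10^{-5}$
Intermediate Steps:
$I = - \frac{1871}{7}$ ($I = 4 + \frac{16 \left(-109\right) - 155}{7} = 4 + \frac{-1744 - 155}{7} = 4 + \frac{1}{7} \left(-1899\right) = 4 - \frac{1899}{7} = - \frac{1871}{7} \approx -267.29$)
$\frac{1}{I + 17857} = \frac{1}{- \frac{1871}{7} + 17857} = \frac{1}{\frac{123128}{7}} = \frac{7}{123128}$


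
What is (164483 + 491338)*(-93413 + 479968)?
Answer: 253510886655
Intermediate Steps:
(164483 + 491338)*(-93413 + 479968) = 655821*386555 = 253510886655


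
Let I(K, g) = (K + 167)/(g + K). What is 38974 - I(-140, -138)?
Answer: 10834799/278 ≈ 38974.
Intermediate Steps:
I(K, g) = (167 + K)/(K + g)
38974 - I(-140, -138) = 38974 - (167 - 140)/(-140 - 138) = 38974 - 27/(-278) = 38974 - (-1)*27/278 = 38974 - 1*(-27/278) = 38974 + 27/278 = 10834799/278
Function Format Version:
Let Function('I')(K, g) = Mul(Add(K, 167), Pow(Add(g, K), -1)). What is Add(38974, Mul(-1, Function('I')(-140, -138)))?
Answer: Rational(10834799, 278) ≈ 38974.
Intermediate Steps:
Function('I')(K, g) = Mul(Pow(Add(K, g), -1), Add(167, K)) (Function('I')(K, g) = Mul(Add(167, K), Pow(Add(K, g), -1)) = Mul(Pow(Add(K, g), -1), Add(167, K)))
Add(38974, Mul(-1, Function('I')(-140, -138))) = Add(38974, Mul(-1, Mul(Pow(Add(-140, -138), -1), Add(167, -140)))) = Add(38974, Mul(-1, Mul(Pow(-278, -1), 27))) = Add(38974, Mul(-1, Mul(Rational(-1, 278), 27))) = Add(38974, Mul(-1, Rational(-27, 278))) = Add(38974, Rational(27, 278)) = Rational(10834799, 278)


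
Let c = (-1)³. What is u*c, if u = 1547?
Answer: -1547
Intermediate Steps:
c = -1
u*c = 1547*(-1) = -1547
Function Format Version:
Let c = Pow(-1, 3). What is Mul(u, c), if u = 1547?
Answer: -1547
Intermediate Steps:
c = -1
Mul(u, c) = Mul(1547, -1) = -1547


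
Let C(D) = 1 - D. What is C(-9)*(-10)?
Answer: -100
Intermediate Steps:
C(-9)*(-10) = (1 - 1*(-9))*(-10) = (1 + 9)*(-10) = 10*(-10) = -100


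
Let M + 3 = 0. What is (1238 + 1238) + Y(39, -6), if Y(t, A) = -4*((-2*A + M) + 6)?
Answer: 2416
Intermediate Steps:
M = -3 (M = -3 + 0 = -3)
Y(t, A) = -12 + 8*A (Y(t, A) = -4*((-2*A - 3) + 6) = -4*((-3 - 2*A) + 6) = -4*(3 - 2*A) = -12 + 8*A)
(1238 + 1238) + Y(39, -6) = (1238 + 1238) + (-12 + 8*(-6)) = 2476 + (-12 - 48) = 2476 - 60 = 2416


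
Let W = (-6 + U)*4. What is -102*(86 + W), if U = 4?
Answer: -7956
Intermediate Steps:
W = -8 (W = (-6 + 4)*4 = -2*4 = -8)
-102*(86 + W) = -102*(86 - 8) = -102*78 = -7956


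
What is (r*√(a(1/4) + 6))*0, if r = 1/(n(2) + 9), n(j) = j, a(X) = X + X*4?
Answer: 0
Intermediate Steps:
a(X) = 5*X (a(X) = X + 4*X = 5*X)
r = 1/11 (r = 1/(2 + 9) = 1/11 ≈ 0.090909)
(r*√(a(1/4) + 6))*0 = (√(5/4 + 6)/11)*0 = (√(29/4)/11)*0 = ((√29/2)/11)*0 = (√29/22)*0 = 0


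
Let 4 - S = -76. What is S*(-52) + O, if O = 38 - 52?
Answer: -4174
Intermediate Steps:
O = -14
S = 80 (S = 4 - 1*(-76) = 4 + 76 = 80)
S*(-52) + O = 80*(-52) - 14 = -4160 - 14 = -4174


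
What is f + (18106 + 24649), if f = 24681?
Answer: 67436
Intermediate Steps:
f + (18106 + 24649) = 24681 + (18106 + 24649) = 24681 + 42755 = 67436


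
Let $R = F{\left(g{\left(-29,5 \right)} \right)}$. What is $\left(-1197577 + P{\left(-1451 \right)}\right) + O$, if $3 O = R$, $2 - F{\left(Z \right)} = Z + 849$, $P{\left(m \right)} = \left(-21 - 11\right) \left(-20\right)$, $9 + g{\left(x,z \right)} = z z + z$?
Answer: $- \frac{3591679}{3} \approx -1.1972 \cdot 10^{6}$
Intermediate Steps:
$g{\left(x,z \right)} = -9 + z + z^{2}$ ($g{\left(x,z \right)} = -9 + \left(z z + z\right) = -9 + \left(z^{2} + z\right) = -9 + \left(z + z^{2}\right) = -9 + z + z^{2}$)
$P{\left(m \right)} = 640$ ($P{\left(m \right)} = \left(-32\right) \left(-20\right) = 640$)
$F{\left(Z \right)} = -847 - Z$ ($F{\left(Z \right)} = 2 - \left(Z + 849\right) = 2 - \left(849 + Z\right) = -847 - Z$)
$R = -868$ ($R = -847 - \left(-9 + 5 + 5^{2}\right) = -847 - \left(-9 + 5 + 25\right) = -847 - 21 = -868$)
$O = - \frac{868}{3}$ ($O = \frac{1}{3} \left(-868\right) = - \frac{868}{3} \approx -289.33$)
$\left(-1197577 + P{\left(-1451 \right)}\right) + O = \left(-1197577 + 640\right) - \frac{868}{3} = -1196937 - \frac{868}{3} = - \frac{3591679}{3}$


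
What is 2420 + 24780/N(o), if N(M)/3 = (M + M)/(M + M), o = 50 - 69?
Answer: 10680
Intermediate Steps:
o = -19
N(M) = 3 (N(M) = 3*((M + M)/(M + M)) = 3*((2*M)/((2*M))) = 3*((2*M)*(1/(2*M))) = 3*1 = 3)
2420 + 24780/N(o) = 2420 + 24780/3 = 2420 + 24780*(1/3) = 2420 + 8260 = 10680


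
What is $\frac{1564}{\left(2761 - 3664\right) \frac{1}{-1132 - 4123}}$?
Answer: $\frac{8218820}{903} \approx 9101.7$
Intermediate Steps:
$\frac{1564}{\left(2761 - 3664\right) \frac{1}{-1132 - 4123}} = \frac{1564}{\left(-903\right) \frac{1}{-5255}} = \frac{1564}{\left(-903\right) \left(- \frac{1}{5255}\right)} = \frac{1564}{\frac{903}{5255}} = 1564 \cdot \frac{5255}{903} = \frac{8218820}{903}$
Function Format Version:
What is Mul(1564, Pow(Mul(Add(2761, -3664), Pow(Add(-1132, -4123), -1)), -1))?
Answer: Rational(8218820, 903) ≈ 9101.7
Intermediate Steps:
Mul(1564, Pow(Mul(Add(2761, -3664), Pow(Add(-1132, -4123), -1)), -1)) = Mul(1564, Pow(Mul(-903, Pow(-5255, -1)), -1)) = Mul(1564, Pow(Mul(-903, Rational(-1, 5255)), -1)) = Mul(1564, Pow(Rational(903, 5255), -1)) = Mul(1564, Rational(5255, 903)) = Rational(8218820, 903)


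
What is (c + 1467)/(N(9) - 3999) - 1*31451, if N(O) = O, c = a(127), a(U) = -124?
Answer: -125490833/3990 ≈ -31451.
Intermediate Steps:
c = -124
(c + 1467)/(N(9) - 3999) - 1*31451 = (-124 + 1467)/(9 - 3999) - 1*31451 = 1343/(-3990) - 31451 = 1343*(-1/3990) - 31451 = -1343/3990 - 31451 = -125490833/3990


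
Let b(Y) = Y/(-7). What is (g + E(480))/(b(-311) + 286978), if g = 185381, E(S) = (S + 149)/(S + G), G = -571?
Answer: 5623014/8706347 ≈ 0.64585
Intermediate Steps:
b(Y) = -Y/7 (b(Y) = Y*(-⅐) = -Y/7)
E(S) = (149 + S)/(-571 + S) (E(S) = (S + 149)/(S - 571) = (149 + S)/(-571 + S))
(g + E(480))/(b(-311) + 286978) = (185381 + (149 + 480)/(-571 + 480))/(-⅐*(-311) + 286978) = (185381 + 629/(-91))/(311/7 + 286978) = (185381 - 1/91*629)/(2009157/7) = (185381 - 629/91)*(7/2009157) = (16869042/91)*(7/2009157) = 5623014/8706347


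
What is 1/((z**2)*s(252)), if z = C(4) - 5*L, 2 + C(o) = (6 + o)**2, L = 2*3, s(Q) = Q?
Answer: 1/1165248 ≈ 8.5819e-7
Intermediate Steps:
L = 6
C(o) = -2 + (6 + o)**2
z = 68 (z = (-2 + (6 + 4)**2) - 5*6 = (-2 + 10**2) - 30 = (-2 + 100) - 30 = 98 - 30 = 68)
1/((z**2)*s(252)) = 1/(68**2*252) = (1/252)/4624 = (1/4624)*(1/252) = 1/1165248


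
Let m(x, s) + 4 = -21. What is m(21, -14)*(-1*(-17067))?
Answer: -426675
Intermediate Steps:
m(x, s) = -25 (m(x, s) = -4 - 21 = -25)
m(21, -14)*(-1*(-17067)) = -(-25)*(-17067) = -25*17067 = -426675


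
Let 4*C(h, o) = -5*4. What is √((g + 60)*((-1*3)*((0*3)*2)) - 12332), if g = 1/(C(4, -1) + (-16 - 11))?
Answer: 2*I*√3083 ≈ 111.05*I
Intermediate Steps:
C(h, o) = -5 (C(h, o) = (-5*4)/4 = (¼)*(-20) = -5)
g = -1/32 (g = 1/(-5 + (-16 - 11)) = 1/(-5 - 27) = 1/(-32) = -1/32 ≈ -0.031250)
√((g + 60)*((-1*3)*((0*3)*2)) - 12332) = √((-1/32 + 60)*((-1*3)*((0*3)*2)) - 12332) = √(1919*(-0*2)/32 - 12332) = √(1919*(-3*0)/32 - 12332) = √((1919/32)*0 - 12332) = √(0 - 12332) = √(-12332) = 2*I*√3083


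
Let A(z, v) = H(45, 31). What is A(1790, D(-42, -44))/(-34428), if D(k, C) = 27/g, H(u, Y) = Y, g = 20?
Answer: -31/34428 ≈ -0.00090043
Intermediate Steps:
D(k, C) = 27/20
A(z, v) = 31
A(1790, D(-42, -44))/(-34428) = 31/(-34428) = 31*(-1/34428) = -31/34428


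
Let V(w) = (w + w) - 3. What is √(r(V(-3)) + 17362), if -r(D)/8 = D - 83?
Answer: √18098 ≈ 134.53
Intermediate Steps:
V(w) = -3 + 2*w (V(w) = 2*w - 3 = -3 + 2*w)
r(D) = 664 - 8*D (r(D) = -8*(D - 83) = -8*(-83 + D) = 664 - 8*D)
√(r(V(-3)) + 17362) = √((664 - 8*(-3 + 2*(-3))) + 17362) = √((664 - 8*(-3 - 6)) + 17362) = √((664 - 8*(-9)) + 17362) = √((664 + 72) + 17362) = √(736 + 17362) = √18098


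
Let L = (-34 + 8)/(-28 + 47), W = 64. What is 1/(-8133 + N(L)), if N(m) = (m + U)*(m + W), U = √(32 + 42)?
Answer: -1071070033/8764980408809 - 8162210*√74/8764980408809 ≈ -0.00013021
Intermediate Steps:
U = √74 ≈ 8.6023
L = -26/19 ≈ -1.3684
N(m) = (64 + m)*(m + √74) (N(m) = (m + √74)*(m + 64) = (m + √74)*(64 + m) = (64 + m)*(m + √74))
1/(-8133 + N(L)) = 1/(-8133 + ((-26/19)² + 64*(-26/19) + 64*√74 - 26*√74/19)) = 1/(-8133 + (676/361 - 1664/19 + 64*√74 - 26*√74/19)) = 1/(-8133 + (-30940/361 + 1190*√74/19)) = 1/(-2966953/361 + 1190*√74/19)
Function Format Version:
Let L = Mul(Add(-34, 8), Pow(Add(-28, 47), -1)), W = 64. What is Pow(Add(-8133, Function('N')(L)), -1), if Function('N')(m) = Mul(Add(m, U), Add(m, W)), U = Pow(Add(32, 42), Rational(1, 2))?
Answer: Add(Rational(-1071070033, 8764980408809), Mul(Rational(-8162210, 8764980408809), Pow(74, Rational(1, 2)))) ≈ -0.00013021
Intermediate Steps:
U = Pow(74, Rational(1, 2)) ≈ 8.6023
L = Rational(-26, 19) (L = Mul(-26, Pow(19, -1)) = Mul(-26, Rational(1, 19)) = Rational(-26, 19) ≈ -1.3684)
Function('N')(m) = Mul(Add(64, m), Add(m, Pow(74, Rational(1, 2)))) (Function('N')(m) = Mul(Add(m, Pow(74, Rational(1, 2))), Add(m, 64)) = Mul(Add(m, Pow(74, Rational(1, 2))), Add(64, m)) = Mul(Add(64, m), Add(m, Pow(74, Rational(1, 2)))))
Pow(Add(-8133, Function('N')(L)), -1) = Pow(Add(-8133, Add(Pow(Rational(-26, 19), 2), Mul(64, Rational(-26, 19)), Mul(64, Pow(74, Rational(1, 2))), Mul(Rational(-26, 19), Pow(74, Rational(1, 2))))), -1) = Pow(Add(-8133, Add(Rational(676, 361), Rational(-1664, 19), Mul(64, Pow(74, Rational(1, 2))), Mul(Rational(-26, 19), Pow(74, Rational(1, 2))))), -1) = Pow(Add(-8133, Add(Rational(-30940, 361), Mul(Rational(1190, 19), Pow(74, Rational(1, 2))))), -1) = Pow(Add(Rational(-2966953, 361), Mul(Rational(1190, 19), Pow(74, Rational(1, 2)))), -1)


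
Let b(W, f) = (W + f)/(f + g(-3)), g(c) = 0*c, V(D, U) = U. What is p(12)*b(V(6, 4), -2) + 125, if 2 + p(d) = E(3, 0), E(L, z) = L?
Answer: 124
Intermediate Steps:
g(c) = 0
p(d) = 1 (p(d) = -2 + 3 = 1)
b(W, f) = (W + f)/f (b(W, f) = (W + f)/(f + 0) = (W + f)/f)
p(12)*b(V(6, 4), -2) + 125 = 1*((4 - 2)/(-2)) + 125 = 1*(-½*2) + 125 = 1*(-1) + 125 = -1 + 125 = 124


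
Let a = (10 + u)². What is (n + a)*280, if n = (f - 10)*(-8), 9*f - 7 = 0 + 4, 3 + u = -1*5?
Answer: 187040/9 ≈ 20782.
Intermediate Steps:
u = -8 (u = -3 - 1*5 = -3 - 5 = -8)
f = 11/9 (f = 7/9 + (0 + 4)/9 = 7/9 + (⅑)*4 = 7/9 + 4/9 = 11/9 ≈ 1.2222)
a = 4 (a = (10 - 8)² = 2² = 4)
n = 632/9 (n = (11/9 - 10)*(-8) = -79/9*(-8) = 632/9 ≈ 70.222)
(n + a)*280 = (632/9 + 4)*280 = (668/9)*280 = 187040/9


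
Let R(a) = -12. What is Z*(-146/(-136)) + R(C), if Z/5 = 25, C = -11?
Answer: 8309/68 ≈ 122.19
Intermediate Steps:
Z = 125 (Z = 5*25 = 125)
Z*(-146/(-136)) + R(C) = 125*(-146/(-136)) - 12 = 125*(-146*(-1/136)) - 12 = 125*(73/68) - 12 = 9125/68 - 12 = 8309/68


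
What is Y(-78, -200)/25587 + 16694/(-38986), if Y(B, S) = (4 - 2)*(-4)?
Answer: -213730633/498767391 ≈ -0.42852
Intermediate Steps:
Y(B, S) = -8 (Y(B, S) = 2*(-4) = -8)
Y(-78, -200)/25587 + 16694/(-38986) = -8/25587 + 16694/(-38986) = -8*1/25587 + 16694*(-1/38986) = -8/25587 - 8347/19493 = -213730633/498767391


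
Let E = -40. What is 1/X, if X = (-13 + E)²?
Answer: 1/2809 ≈ 0.00035600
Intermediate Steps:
X = 2809 (X = (-13 - 40)² = (-53)² = 2809)
1/X = 1/2809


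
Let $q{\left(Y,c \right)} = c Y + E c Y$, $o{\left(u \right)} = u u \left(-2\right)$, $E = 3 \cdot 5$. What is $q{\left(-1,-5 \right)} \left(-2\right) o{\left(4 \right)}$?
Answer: $5120$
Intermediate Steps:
$E = 15$
$o{\left(u \right)} = - 2 u^{2}$ ($o{\left(u \right)} = u^{2} \left(-2\right) = - 2 u^{2}$)
$q{\left(Y,c \right)} = 16 Y c$ ($q{\left(Y,c \right)} = c Y + 15 c Y = Y c + 15 Y c = 16 Y c$)
$q{\left(-1,-5 \right)} \left(-2\right) o{\left(4 \right)} = 16 \left(-1\right) \left(-5\right) \left(-2\right) \left(- 2 \cdot 4^{2}\right) = 80 \left(-2\right) \left(\left(-2\right) 16\right) = \left(-160\right) \left(-32\right) = 5120$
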